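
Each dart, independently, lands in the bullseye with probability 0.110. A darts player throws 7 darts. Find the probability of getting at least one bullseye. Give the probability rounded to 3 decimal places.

0.558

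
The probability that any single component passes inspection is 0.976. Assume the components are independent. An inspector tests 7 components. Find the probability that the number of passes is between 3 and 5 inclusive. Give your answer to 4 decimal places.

X ~ Binomial(7, 0.976); P(3 ≤ X ≤ 5) = Σ C(7,k) p^k (1−p)^(7−k) over k:
  k=3: C(7,3)·0.976^3·0.024^4 = 0.000011
  k=4: C(7,4)·0.976^4·0.024^3 = 0.000439
  k=5: C(7,5)·0.976^5·0.024^2 = 0.010713
Total = 0.011162

0.0112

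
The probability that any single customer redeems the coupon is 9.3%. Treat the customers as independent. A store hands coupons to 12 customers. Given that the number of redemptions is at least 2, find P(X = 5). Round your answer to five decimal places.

0.00901

X ~ Binomial(12, 0.093). Want P(X=5 | X≥2) = P(X=5) / P(X≥2).
P(X=5) = C(12,5)·0.093^5·0.907^7 = 0.0027822
P(X≥2) = 1 − 0.3099470 − 0.3813681 = 0.3086849
Ratio = 0.0027822 / 0.3086849 = 0.0090131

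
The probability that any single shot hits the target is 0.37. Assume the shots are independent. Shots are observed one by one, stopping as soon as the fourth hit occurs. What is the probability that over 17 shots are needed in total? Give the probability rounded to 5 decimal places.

0.07590

Needing more than 17 shots ⇔ fewer than 4 successes in the first 17. With X ~ Binomial(17, 0.37), P(Y > 17) = P(X ≤ 3).
  k=0: C(17,0)·0.37^0·0.63^17 = 0.0003880
  k=1: C(17,1)·0.37^1·0.63^16 = 0.0038735
  k=2: C(17,2)·0.37^2·0.63^15 = 0.0181991
  k=3: C(17,3)·0.37^3·0.63^14 = 0.0534419
P(X ≤ 3) = 0.0759024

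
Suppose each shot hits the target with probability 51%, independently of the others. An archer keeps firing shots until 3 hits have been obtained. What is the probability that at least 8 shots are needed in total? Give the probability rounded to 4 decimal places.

Needing more than 7 shots ⇔ fewer than 3 successes in the first 7. With X ~ Binomial(7, 0.51), P(Y > 7) = P(X ≤ 2).
  k=0: C(7,0)·0.51^0·0.49^7 = 0.006782
  k=1: C(7,1)·0.51^1·0.49^6 = 0.049413
  k=2: C(7,2)·0.51^2·0.49^5 = 0.154291
P(X ≤ 2) = 0.210486

0.2105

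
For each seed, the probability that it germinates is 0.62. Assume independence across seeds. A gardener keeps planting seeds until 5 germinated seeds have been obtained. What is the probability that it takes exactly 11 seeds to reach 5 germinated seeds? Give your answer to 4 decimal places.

Y = trial on which the fifth success occurs; negative binomial, r=5, p=0.62.
P(Y=11) = C(10,4) · p^5 · (1−p)^6
= 210 · 0.091613 · 0.0030109 = 0.057927

0.0579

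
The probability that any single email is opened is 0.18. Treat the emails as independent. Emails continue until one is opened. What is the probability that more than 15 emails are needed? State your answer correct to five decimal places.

Y = number of emails to the first success; geometric, p = 0.18.
P(Y > 15) = P(first 15 all fail) = (1−p)^15 = 0.0509575

0.05096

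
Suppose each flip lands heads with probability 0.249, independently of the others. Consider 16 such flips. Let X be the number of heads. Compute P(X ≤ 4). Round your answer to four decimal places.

X ~ Binomial(16, 0.249); P(X ≤ 4) = Σ C(16,k) p^k (1−p)^(16−k) over k:
  k=0: C(16,0)·0.249^0·0.751^16 = 0.010239
  k=1: C(16,1)·0.249^1·0.751^15 = 0.054315
  k=2: C(16,2)·0.249^2·0.751^14 = 0.135064
  k=3: C(16,3)·0.249^3·0.751^13 = 0.208980
  k=4: C(16,4)·0.249^4·0.751^12 = 0.225189
Total = 0.633787

0.6338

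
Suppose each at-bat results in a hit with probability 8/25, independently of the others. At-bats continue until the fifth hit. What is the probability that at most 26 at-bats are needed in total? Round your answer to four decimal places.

0.9519

Finishing within 26 at-bats ⇔ at least 5 successes in the first 26. With X ~ Binomial(26, 0.32), P(Y ≤ 26) = 1 − P(X ≤ 4).
  k=0: C(26,0)·0.32^0·0.68^26 = 0.000044
  k=1: C(26,1)·0.32^1·0.68^25 = 0.000541
  k=2: C(26,2)·0.32^2·0.68^24 = 0.003180
  k=3: C(26,3)·0.32^3·0.68^23 = 0.011971
  k=4: C(26,4)·0.32^4·0.68^22 = 0.032392
1 − 0.048127 = 0.951873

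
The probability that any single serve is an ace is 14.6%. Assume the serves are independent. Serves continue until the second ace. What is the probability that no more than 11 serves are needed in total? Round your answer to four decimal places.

Finishing within 11 serves ⇔ at least 2 successes in the first 11. With X ~ Binomial(11, 0.146), P(Y ≤ 11) = 1 − P(X ≤ 1).
  k=0: C(11,0)·0.146^0·0.854^11 = 0.176212
  k=1: C(11,1)·0.146^1·0.854^10 = 0.331378
1 − 0.507591 = 0.492409

0.4924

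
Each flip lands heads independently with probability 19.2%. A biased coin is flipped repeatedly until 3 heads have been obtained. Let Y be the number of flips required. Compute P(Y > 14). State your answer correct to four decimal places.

0.4785

Needing more than 14 flips ⇔ fewer than 3 successes in the first 14. With X ~ Binomial(14, 0.192), P(Y > 14) = P(X ≤ 2).
  k=0: C(14,0)·0.192^0·0.808^14 = 0.050554
  k=1: C(14,1)·0.192^1·0.808^13 = 0.168181
  k=2: C(14,2)·0.192^2·0.808^12 = 0.259765
P(X ≤ 2) = 0.478500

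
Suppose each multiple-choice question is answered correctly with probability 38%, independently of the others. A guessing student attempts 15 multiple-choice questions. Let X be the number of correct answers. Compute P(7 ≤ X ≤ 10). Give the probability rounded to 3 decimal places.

X ~ Binomial(15, 0.38); P(7 ≤ X ≤ 10) = Σ C(15,k) p^k (1−p)^(15−k) over k:
  k=7: C(15,7)·0.38^7·0.62^8 = 0.16076
  k=8: C(15,8)·0.38^8·0.62^7 = 0.09853
  k=9: C(15,9)·0.38^9·0.62^6 = 0.04697
  k=10: C(15,10)·0.38^10·0.62^5 = 0.01727
Total = 0.32352

0.324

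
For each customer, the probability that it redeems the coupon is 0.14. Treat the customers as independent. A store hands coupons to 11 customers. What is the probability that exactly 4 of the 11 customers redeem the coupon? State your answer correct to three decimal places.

0.044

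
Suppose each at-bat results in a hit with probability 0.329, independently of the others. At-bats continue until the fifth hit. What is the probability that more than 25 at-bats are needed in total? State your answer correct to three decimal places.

0.051

Needing more than 25 at-bats ⇔ fewer than 5 successes in the first 25. With X ~ Binomial(25, 0.329), P(Y > 25) = P(X ≤ 4).
  k=0: C(25,0)·0.329^0·0.671^25 = 0.00005
  k=1: C(25,1)·0.329^1·0.671^24 = 0.00057
  k=2: C(25,2)·0.329^2·0.671^23 = 0.00336
  k=3: C(25,3)·0.329^3·0.671^22 = 0.01262
  k=4: C(25,4)·0.329^4·0.671^21 = 0.03404
P(X ≤ 4) = 0.05064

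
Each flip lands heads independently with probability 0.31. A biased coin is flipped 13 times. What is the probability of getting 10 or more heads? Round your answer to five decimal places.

X ~ Binomial(13, 0.31); P(X ≥ 10) = Σ C(13,k) p^k (1−p)^(13−k) over k:
  k=10: C(13,10)·0.31^10·0.69^3 = 0.0007701
  k=11: C(13,11)·0.31^11·0.69^2 = 0.0000944
  k=12: C(13,12)·0.31^12·0.69^1 = 0.0000071
  k=13: C(13,13)·0.31^13·0.69^0 = 0.0000002
Total = 0.0008717

0.00087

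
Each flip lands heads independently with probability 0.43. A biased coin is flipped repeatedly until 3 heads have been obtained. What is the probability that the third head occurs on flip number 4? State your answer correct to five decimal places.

Y = trial on which the third success occurs; negative binomial, r=3, p=0.43.
P(Y=4) = C(3,2) · p^3 · (1−p)^1
= 3 · 0.079507 · 0.57 = 0.1359570

0.13596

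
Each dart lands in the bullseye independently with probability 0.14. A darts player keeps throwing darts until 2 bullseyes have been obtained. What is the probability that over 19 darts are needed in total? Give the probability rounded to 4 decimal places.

0.2331

Needing more than 19 darts ⇔ fewer than 2 successes in the first 19. With X ~ Binomial(19, 0.14), P(Y > 19) = P(X ≤ 1).
  k=0: C(19,0)·0.14^0·0.86^19 = 0.056947
  k=1: C(19,1)·0.14^1·0.86^18 = 0.176138
P(X ≤ 1) = 0.233085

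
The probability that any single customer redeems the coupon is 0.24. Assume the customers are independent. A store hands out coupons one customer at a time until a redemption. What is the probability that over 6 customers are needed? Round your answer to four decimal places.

0.1927

Y = number of customers to the first success; geometric, p = 0.24.
P(Y > 6) = P(first 6 all fail) = (1−p)^6 = 0.192700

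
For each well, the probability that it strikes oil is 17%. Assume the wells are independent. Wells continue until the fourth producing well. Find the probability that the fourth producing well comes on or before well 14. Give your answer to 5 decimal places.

0.20380

Finishing within 14 wells ⇔ at least 4 successes in the first 14. With X ~ Binomial(14, 0.17), P(Y ≤ 14) = 1 − P(X ≤ 3).
  k=0: C(14,0)·0.17^0·0.83^14 = 0.0736365
  k=1: C(14,1)·0.17^1·0.83^13 = 0.2111505
  k=2: C(14,2)·0.17^2·0.83^12 = 0.2811100
  k=3: C(14,3)·0.17^3·0.83^11 = 0.2303070
1 − 0.7962041 = 0.2037959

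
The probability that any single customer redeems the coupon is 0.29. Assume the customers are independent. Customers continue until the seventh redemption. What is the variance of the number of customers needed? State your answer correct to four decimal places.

59.0963

Y = total customers until the seventh success; negative binomial with r=7, p=0.29.
Var(Y) = r(1−p)/p² = 7·0.71 / 0.29² = 59.096314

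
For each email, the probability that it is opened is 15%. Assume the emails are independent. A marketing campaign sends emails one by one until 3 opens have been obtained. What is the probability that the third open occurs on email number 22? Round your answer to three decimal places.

Y = trial on which the third success occurs; negative binomial, r=3, p=0.15.
P(Y=22) = C(21,2) · p^3 · (1−p)^19
= 210 · 0.003375 · 0.045599 = 0.03232

0.032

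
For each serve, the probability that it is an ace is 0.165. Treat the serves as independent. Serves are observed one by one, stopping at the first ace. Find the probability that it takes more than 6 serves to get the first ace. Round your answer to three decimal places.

0.339

Y = number of serves to the first success; geometric, p = 0.165.
P(Y > 6) = P(first 6 all fail) = (1−p)^6 = 0.33894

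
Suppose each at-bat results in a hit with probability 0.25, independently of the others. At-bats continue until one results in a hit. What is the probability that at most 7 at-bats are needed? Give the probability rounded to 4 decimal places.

Y = number of at-bats to the first success; geometric, p = 0.25.
P(Y ≤ 7) = 1 − (1−p)^7 = 1 − 0.133484 = 0.866516

0.8665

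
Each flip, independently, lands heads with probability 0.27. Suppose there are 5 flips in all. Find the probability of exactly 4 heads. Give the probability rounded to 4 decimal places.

X ~ Binomial(n=5, p=0.27).
P(X=4) = C(5,4) · p^4 · (1−p)^1
= 5 · 0.0053144 · 0.73 = 0.019398

0.0194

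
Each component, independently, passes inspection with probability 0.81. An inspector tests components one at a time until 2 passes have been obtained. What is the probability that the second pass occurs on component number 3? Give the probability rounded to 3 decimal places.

0.249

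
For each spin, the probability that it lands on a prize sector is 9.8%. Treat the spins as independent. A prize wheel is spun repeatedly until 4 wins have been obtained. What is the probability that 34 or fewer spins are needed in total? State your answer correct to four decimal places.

Finishing within 34 spins ⇔ at least 4 successes in the first 34. With X ~ Binomial(34, 0.098), P(Y ≤ 34) = 1 − P(X ≤ 3).
  k=0: C(34,0)·0.098^0·0.902^34 = 0.029993
  k=1: C(34,1)·0.098^1·0.902^33 = 0.110795
  k=2: C(34,2)·0.098^2·0.902^32 = 0.198621
  k=3: C(34,3)·0.098^3·0.902^31 = 0.230183
1 − 0.569591 = 0.430409

0.4304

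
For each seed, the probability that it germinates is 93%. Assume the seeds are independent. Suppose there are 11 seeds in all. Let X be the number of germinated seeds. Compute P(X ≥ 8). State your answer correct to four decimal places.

0.9947

X ~ Binomial(11, 0.93); P(X ≥ 8) = Σ C(11,k) p^k (1−p)^(11−k) over k:
  k=8: C(11,8)·0.93^8·0.07^3 = 0.031670
  k=9: C(11,9)·0.93^9·0.07^2 = 0.140251
  k=10: C(11,10)·0.93^10·0.07^1 = 0.372666
  k=11: C(11,11)·0.93^11·0.07^0 = 0.450104
Total = 0.994690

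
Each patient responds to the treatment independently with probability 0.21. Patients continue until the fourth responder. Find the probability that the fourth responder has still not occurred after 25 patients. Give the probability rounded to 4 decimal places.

Needing more than 25 patients ⇔ fewer than 4 successes in the first 25. With X ~ Binomial(25, 0.21), P(Y > 25) = P(X ≤ 3).
  k=0: C(25,0)·0.21^0·0.79^25 = 0.002759
  k=1: C(25,1)·0.21^1·0.79^24 = 0.018332
  k=2: C(25,2)·0.21^2·0.79^23 = 0.058477
  k=3: C(25,3)·0.21^3·0.79^22 = 0.119174
P(X ≤ 3) = 0.198741

0.1987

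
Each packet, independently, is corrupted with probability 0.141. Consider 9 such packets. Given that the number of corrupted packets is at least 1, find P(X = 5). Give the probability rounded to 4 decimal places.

X ~ Binomial(9, 0.141). Want P(X=5 | X≥1) = P(X=5) / P(X≥1).
P(X=5) = C(9,5)·0.141^5·0.859^4 = 0.003823
P(X≥1) = 1 − 0.254647 = 0.745353
Ratio = 0.003823 / 0.745353 = 0.005130

0.0051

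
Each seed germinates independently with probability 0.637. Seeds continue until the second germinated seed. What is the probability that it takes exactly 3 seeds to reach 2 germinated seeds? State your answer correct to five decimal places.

0.29459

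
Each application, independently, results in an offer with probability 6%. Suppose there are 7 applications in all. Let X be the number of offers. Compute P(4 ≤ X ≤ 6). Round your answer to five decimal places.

X ~ Binomial(7, 0.06); P(4 ≤ X ≤ 6) = Σ C(7,k) p^k (1−p)^(7−k) over k:
  k=4: C(7,4)·0.06^4·0.94^3 = 0.0003768
  k=5: C(7,5)·0.06^5·0.94^2 = 0.0000144
  k=6: C(7,6)·0.06^6·0.94^1 = 0.0000003
Total = 0.0003915

0.00039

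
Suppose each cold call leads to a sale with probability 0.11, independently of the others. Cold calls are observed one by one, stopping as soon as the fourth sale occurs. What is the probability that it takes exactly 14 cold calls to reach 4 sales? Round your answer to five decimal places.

Y = trial on which the fourth success occurs; negative binomial, r=4, p=0.11.
P(Y=14) = C(13,3) · p^4 · (1−p)^10
= 286 · 0.00014641 · 0.31182 = 0.0130568

0.01306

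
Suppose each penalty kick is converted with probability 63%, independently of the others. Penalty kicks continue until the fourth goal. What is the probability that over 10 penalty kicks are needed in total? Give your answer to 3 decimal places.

0.036

Needing more than 10 penalty kicks ⇔ fewer than 4 successes in the first 10. With X ~ Binomial(10, 0.63), P(Y > 10) = P(X ≤ 3).
  k=0: C(10,0)·0.63^0·0.37^10 = 0.00005
  k=1: C(10,1)·0.63^1·0.37^9 = 0.00082
  k=2: C(10,2)·0.63^2·0.37^8 = 0.00627
  k=3: C(10,3)·0.63^3·0.37^7 = 0.02848
P(X ≤ 3) = 0.03563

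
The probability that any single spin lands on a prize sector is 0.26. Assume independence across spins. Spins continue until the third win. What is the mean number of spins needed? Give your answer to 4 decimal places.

Y = total spins until the third success; negative binomial with r=3, p=0.26.
E[Y] = r / p = 3 / 0.26 = 11.538462

11.5385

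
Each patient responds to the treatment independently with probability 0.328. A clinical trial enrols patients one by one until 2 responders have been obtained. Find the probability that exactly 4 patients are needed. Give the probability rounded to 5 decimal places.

0.14575

Y = trial on which the second success occurs; negative binomial, r=2, p=0.328.
P(Y=4) = C(3,1) · p^2 · (1−p)^2
= 3 · 0.10758 · 0.45158 = 0.1457496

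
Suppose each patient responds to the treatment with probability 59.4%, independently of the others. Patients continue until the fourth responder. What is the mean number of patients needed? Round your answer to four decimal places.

Y = total patients until the fourth success; negative binomial with r=4, p=0.594.
E[Y] = r / p = 4 / 0.594 = 6.734007

6.7340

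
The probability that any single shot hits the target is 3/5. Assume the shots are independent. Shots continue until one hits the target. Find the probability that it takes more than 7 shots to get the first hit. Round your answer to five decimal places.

0.00164

Y = number of shots to the first success; geometric, p = 0.60.
P(Y > 7) = P(first 7 all fail) = (1−p)^7 = 0.0016384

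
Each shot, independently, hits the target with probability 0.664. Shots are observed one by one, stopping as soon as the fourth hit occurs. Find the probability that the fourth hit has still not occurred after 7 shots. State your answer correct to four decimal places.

0.1774

Needing more than 7 shots ⇔ fewer than 4 successes in the first 7. With X ~ Binomial(7, 0.664), P(Y > 7) = P(X ≤ 3).
  k=0: C(7,0)·0.664^0·0.336^7 = 0.000483
  k=1: C(7,1)·0.664^1·0.336^6 = 0.006688
  k=2: C(7,2)·0.664^2·0.336^5 = 0.039651
  k=3: C(7,3)·0.664^3·0.336^4 = 0.130596
P(X ≤ 3) = 0.177418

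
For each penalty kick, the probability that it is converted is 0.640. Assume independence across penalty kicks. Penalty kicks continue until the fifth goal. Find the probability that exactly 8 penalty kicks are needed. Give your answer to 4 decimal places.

Y = trial on which the fifth success occurs; negative binomial, r=5, p=0.64.
P(Y=8) = C(7,4) · p^5 · (1−p)^3
= 35 · 0.10737 · 0.046656 = 0.175338

0.1753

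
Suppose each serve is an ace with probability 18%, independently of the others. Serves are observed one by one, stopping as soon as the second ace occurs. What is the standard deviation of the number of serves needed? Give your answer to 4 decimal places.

7.1146

Y = total serves until the second success; negative binomial with r=2, p=0.18.
SD(Y) = √[r(1−p)/p²] = √(50.617284) = 7.114582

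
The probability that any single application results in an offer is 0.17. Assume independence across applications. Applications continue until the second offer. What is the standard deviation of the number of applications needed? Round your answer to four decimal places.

Y = total applications until the second success; negative binomial with r=2, p=0.17.
SD(Y) = √[r(1−p)/p²] = √(57.439446) = 7.578882

7.5789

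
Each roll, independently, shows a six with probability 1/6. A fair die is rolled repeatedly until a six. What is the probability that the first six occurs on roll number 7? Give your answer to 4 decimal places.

0.0558

Geometric (trials to first success), p = 0.166667.
P(Y = 7) = (1−p)^6 · p = 0.3349 · 0.166667 = 0.055816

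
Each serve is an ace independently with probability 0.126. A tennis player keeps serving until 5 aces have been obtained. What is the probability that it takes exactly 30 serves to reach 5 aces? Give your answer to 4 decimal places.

Y = trial on which the fifth success occurs; negative binomial, r=5, p=0.126.
P(Y=30) = C(29,4) · p^5 · (1−p)^25
= 23751 · 3.1758e-05 · 0.034497 = 0.026021

0.0260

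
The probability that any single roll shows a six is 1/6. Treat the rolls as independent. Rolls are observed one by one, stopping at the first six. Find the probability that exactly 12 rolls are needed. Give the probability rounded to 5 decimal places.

Geometric (trials to first success), p = 0.166667.
P(Y = 12) = (1−p)^11 · p = 0.13459 · 0.166667 = 0.0224313

0.02243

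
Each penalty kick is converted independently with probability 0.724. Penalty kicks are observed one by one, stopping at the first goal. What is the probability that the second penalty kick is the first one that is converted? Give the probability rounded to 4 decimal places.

Geometric (trials to first success), p = 0.724.
P(Y = 2) = (1−p)^1 · p = 0.276 · 0.724 = 0.199824

0.1998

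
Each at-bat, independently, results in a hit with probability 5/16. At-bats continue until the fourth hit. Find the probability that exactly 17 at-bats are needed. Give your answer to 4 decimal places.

Y = trial on which the fourth success occurs; negative binomial, r=4, p=0.3125.
P(Y=17) = C(16,3) · p^4 · (1−p)^13
= 560 · 0.0095367 · 0.0076656 = 0.040939

0.0409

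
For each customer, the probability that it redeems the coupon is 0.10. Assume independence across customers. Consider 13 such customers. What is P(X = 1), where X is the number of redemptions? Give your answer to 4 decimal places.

X ~ Binomial(n=13, p=0.10).
P(X=1) = C(13,1) · p^1 · (1−p)^12
= 13 · 0.1 · 0.28243 = 0.367158

0.3672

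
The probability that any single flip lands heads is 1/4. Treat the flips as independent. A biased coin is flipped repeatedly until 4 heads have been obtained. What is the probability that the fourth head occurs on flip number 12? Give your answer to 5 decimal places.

0.06453

Y = trial on which the fourth success occurs; negative binomial, r=4, p=0.25.
P(Y=12) = C(11,3) · p^4 · (1−p)^8
= 165 · 0.0039062 · 0.10011 = 0.0645259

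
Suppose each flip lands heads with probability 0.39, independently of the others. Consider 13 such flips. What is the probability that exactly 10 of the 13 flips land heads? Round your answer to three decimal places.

0.005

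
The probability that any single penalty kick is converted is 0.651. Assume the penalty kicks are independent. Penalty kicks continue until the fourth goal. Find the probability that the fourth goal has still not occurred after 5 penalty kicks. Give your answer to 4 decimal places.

0.5697

Needing more than 5 penalty kicks ⇔ fewer than 4 successes in the first 5. With X ~ Binomial(5, 0.651), P(Y > 5) = P(X ≤ 3).
  k=0: C(5,0)·0.651^0·0.349^5 = 0.005178
  k=1: C(5,1)·0.651^1·0.349^4 = 0.048289
  k=2: C(5,2)·0.651^2·0.349^3 = 0.180152
  k=3: C(5,3)·0.651^3·0.349^2 = 0.336042
P(X ≤ 3) = 0.569661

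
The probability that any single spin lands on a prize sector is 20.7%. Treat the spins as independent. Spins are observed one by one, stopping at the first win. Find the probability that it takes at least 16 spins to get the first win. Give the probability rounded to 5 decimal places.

Y = number of spins to the first success; geometric, p = 0.207.
P(Y > 15) = P(first 15 all fail) = (1−p)^15 = 0.0308388

0.03084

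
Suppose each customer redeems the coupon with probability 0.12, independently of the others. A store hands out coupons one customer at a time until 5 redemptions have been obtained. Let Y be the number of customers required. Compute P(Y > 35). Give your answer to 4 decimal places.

Needing more than 35 customers ⇔ fewer than 5 successes in the first 35. With X ~ Binomial(35, 0.12), P(Y > 35) = P(X ≤ 4).
  k=0: C(35,0)·0.12^0·0.88^35 = 0.011400
  k=1: C(35,1)·0.12^1·0.88^34 = 0.054408
  k=2: C(35,2)·0.12^2·0.88^33 = 0.126127
  k=3: C(35,3)·0.12^3·0.88^32 = 0.189190
  k=4: C(35,4)·0.12^4·0.88^31 = 0.206389
P(X ≤ 4) = 0.587514

0.5875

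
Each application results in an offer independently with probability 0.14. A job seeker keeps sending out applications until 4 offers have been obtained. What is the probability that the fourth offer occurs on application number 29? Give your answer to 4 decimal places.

Y = trial on which the fourth success occurs; negative binomial, r=4, p=0.14.
P(Y=29) = C(28,3) · p^4 · (1−p)^25
= 3276 · 0.00038416 · 0.023039 = 0.028995

0.0290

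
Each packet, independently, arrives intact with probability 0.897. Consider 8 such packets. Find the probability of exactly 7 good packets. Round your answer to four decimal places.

0.3850

X ~ Binomial(n=8, p=0.897).
P(X=7) = C(8,7) · p^7 · (1−p)^1
= 8 · 0.46725 · 0.103 = 0.385012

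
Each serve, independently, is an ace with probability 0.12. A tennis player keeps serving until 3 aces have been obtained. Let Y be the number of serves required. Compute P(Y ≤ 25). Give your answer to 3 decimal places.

0.591

Finishing within 25 serves ⇔ at least 3 successes in the first 25. With X ~ Binomial(25, 0.12), P(Y ≤ 25) = 1 − P(X ≤ 2).
  k=0: C(25,0)·0.12^0·0.88^25 = 0.04093
  k=1: C(25,1)·0.12^1·0.88^24 = 0.13954
  k=2: C(25,2)·0.12^2·0.88^23 = 0.22834
1 − 0.40882 = 0.59118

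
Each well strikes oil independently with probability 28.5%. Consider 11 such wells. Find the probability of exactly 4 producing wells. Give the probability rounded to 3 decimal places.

0.208

X ~ Binomial(n=11, p=0.285).
P(X=4) = C(11,4) · p^4 · (1−p)^7
= 330 · 0.0065975 · 0.095531 = 0.20799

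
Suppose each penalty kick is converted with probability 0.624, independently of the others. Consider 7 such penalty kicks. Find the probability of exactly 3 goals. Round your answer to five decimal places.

0.16997

X ~ Binomial(n=7, p=0.624).
P(X=3) = C(7,3) · p^3 · (1−p)^4
= 35 · 0.24297 · 0.019987 = 0.1699704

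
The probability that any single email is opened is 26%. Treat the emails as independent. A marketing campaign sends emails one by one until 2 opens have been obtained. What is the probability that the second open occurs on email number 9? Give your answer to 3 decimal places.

0.066

Y = trial on which the second success occurs; negative binomial, r=2, p=0.26.
P(Y=9) = C(8,1) · p^2 · (1−p)^7
= 8 · 0.0676 · 0.12151 = 0.06571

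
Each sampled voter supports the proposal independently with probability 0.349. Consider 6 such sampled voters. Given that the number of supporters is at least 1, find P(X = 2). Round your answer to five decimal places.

X ~ Binomial(6, 0.349). Want P(X=2 | X≥1) = P(X=2) / P(X≥1).
P(X=2) = C(6,2)·0.349^2·0.651^4 = 0.3281452
P(X≥1) = 1 − 0.0761177 = 0.9238823
Ratio = 0.3281452 / 0.9238823 = 0.3551808

0.35518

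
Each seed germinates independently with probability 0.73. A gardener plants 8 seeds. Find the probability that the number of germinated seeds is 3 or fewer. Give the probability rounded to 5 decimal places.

0.03768

X ~ Binomial(8, 0.73); P(X ≤ 3) = Σ C(8,k) p^k (1−p)^(8−k) over k:
  k=0: C(8,0)·0.73^0·0.27^8 = 0.0000282
  k=1: C(8,1)·0.73^1·0.27^7 = 0.0006109
  k=2: C(8,2)·0.73^2·0.27^6 = 0.0057808
  k=3: C(8,3)·0.73^3·0.27^5 = 0.0312590
Total = 0.0376789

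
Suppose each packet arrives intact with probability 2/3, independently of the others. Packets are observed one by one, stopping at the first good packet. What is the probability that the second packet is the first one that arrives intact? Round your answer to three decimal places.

Geometric (trials to first success), p = 0.666667.
P(Y = 2) = (1−p)^1 · p = 0.33333 · 0.666667 = 0.22222

0.222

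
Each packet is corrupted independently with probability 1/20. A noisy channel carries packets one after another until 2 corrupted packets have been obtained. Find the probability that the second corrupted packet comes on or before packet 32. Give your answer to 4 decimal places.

0.4800

Finishing within 32 packets ⇔ at least 2 successes in the first 32. With X ~ Binomial(32, 0.05), P(Y ≤ 32) = 1 − P(X ≤ 1).
  k=0: C(32,0)·0.05^0·0.95^32 = 0.193711
  k=1: C(32,1)·0.05^1·0.95^31 = 0.326251
1 − 0.519962 = 0.480038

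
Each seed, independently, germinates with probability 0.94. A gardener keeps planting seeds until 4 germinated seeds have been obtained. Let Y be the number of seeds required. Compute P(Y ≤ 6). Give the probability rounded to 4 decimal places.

0.9962

Finishing within 6 seeds ⇔ at least 4 successes in the first 6. With X ~ Binomial(6, 0.94), P(Y ≤ 6) = 1 − P(X ≤ 3).
  k=0: C(6,0)·0.94^0·0.06^6 = 0.000000
  k=1: C(6,1)·0.94^1·0.06^5 = 0.000004
  k=2: C(6,2)·0.94^2·0.06^4 = 0.000172
  k=3: C(6,3)·0.94^3·0.06^3 = 0.003588
1 − 0.003764 = 0.996236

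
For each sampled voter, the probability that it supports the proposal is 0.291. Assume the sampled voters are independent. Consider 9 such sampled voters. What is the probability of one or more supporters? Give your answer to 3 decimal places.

P(at least one) = 1 − P(none) = 1 − (1 − 0.291)^9
= 1 − 0.04527 = 0.95473

0.955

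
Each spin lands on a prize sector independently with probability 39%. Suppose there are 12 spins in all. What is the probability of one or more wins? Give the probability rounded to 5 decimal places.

P(at least one) = 1 − P(none) = 1 − (1 − 0.39)^12
= 1 − 0.0026543 = 0.9973457

0.99735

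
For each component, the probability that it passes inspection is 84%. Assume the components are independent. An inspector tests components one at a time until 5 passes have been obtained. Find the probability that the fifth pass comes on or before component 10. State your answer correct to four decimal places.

0.9980

Finishing within 10 components ⇔ at least 5 successes in the first 10. With X ~ Binomial(10, 0.84), P(Y ≤ 10) = 1 − P(X ≤ 4).
  k=0: C(10,0)·0.84^0·0.16^10 = 0.000000
  k=1: C(10,1)·0.84^1·0.16^9 = 0.000001
  k=2: C(10,2)·0.84^2·0.16^8 = 0.000014
  k=3: C(10,3)·0.84^3·0.16^7 = 0.000191
  k=4: C(10,4)·0.84^4·0.16^6 = 0.001754
1 − 0.001959 = 0.998041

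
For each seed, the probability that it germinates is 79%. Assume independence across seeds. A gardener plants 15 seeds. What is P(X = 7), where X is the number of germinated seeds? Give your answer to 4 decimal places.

X ~ Binomial(n=15, p=0.79).
P(X=7) = C(15,7) · p^7 · (1−p)^8
= 6435 · 0.19204 · 3.7823e-06 = 0.004674

0.0047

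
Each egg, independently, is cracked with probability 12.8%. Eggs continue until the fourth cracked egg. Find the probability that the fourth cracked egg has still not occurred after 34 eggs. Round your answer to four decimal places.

Needing more than 34 eggs ⇔ fewer than 4 successes in the first 34. With X ~ Binomial(34, 0.128), P(Y > 34) = P(X ≤ 3).
  k=0: C(34,0)·0.128^0·0.872^34 = 0.009496
  k=1: C(34,1)·0.128^1·0.872^33 = 0.047395
  k=2: C(34,2)·0.128^2·0.872^32 = 0.114792
  k=3: C(34,3)·0.128^3·0.872^31 = 0.179735
P(X ≤ 3) = 0.351418

0.3514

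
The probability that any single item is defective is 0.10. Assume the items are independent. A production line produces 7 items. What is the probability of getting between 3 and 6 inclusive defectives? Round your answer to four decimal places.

X ~ Binomial(7, 0.10); P(3 ≤ X ≤ 6) = Σ C(7,k) p^k (1−p)^(7−k) over k:
  k=3: C(7,3)·0.10^3·0.90^4 = 0.022964
  k=4: C(7,4)·0.10^4·0.90^3 = 0.002551
  k=5: C(7,5)·0.10^5·0.90^2 = 0.000170
  k=6: C(7,6)·0.10^6·0.90^1 = 0.000006
Total = 0.025691

0.0257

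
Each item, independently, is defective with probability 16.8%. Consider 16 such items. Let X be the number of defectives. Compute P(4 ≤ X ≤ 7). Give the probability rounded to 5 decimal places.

X ~ Binomial(16, 0.168); P(4 ≤ X ≤ 7) = Σ C(16,k) p^k (1−p)^(16−k) over k:
  k=4: C(16,4)·0.168^4·0.832^12 = 0.1595102
  k=5: C(16,5)·0.168^5·0.832^11 = 0.0773011
  k=6: C(16,6)·0.168^6·0.832^10 = 0.0286163
  k=7: C(16,7)·0.168^7·0.832^9 = 0.0082547
Total = 0.2736822

0.27368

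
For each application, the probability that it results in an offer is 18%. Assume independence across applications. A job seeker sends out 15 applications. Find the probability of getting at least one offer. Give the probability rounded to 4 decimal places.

0.9490

P(at least one) = 1 − P(none) = 1 − (1 − 0.18)^15
= 1 − 0.050957 = 0.949043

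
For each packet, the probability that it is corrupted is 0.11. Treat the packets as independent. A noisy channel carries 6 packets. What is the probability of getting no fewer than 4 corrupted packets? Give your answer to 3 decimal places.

X ~ Binomial(6, 0.11); P(X ≥ 4) = Σ C(6,k) p^k (1−p)^(6−k) over k:
  k=4: C(6,4)·0.11^4·0.89^2 = 0.00174
  k=5: C(6,5)·0.11^5·0.89^1 = 0.00009
  k=6: C(6,6)·0.11^6·0.89^0 = 0.00000
Total = 0.00183

0.002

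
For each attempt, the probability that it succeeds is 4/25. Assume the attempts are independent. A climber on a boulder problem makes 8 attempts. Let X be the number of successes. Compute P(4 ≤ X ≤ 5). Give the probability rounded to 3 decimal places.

0.026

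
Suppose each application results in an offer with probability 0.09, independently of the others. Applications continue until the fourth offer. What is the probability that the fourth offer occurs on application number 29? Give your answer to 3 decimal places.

Y = trial on which the fourth success occurs; negative binomial, r=4, p=0.09.
P(Y=29) = C(28,3) · p^4 · (1−p)^25
= 3276 · 6.561e-05 · 0.094631 = 0.02034

0.020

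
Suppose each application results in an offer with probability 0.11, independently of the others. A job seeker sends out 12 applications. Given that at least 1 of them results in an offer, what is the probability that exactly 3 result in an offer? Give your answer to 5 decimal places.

0.13624

X ~ Binomial(12, 0.11). Want P(X=3 | X≥1) = P(X=3) / P(X≥1).
P(X=3) = C(12,3)·0.11^3·0.89^9 = 0.1025914
P(X≥1) = 1 − 0.2469904 = 0.7530096
Ratio = 0.1025914 / 0.7530096 = 0.1362418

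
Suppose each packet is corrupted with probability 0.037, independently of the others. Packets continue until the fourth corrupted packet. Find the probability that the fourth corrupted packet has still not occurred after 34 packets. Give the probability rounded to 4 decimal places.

0.9641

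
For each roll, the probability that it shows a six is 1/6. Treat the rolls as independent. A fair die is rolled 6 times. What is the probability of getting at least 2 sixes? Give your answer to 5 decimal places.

0.26322

X ~ Binomial(6, 0.166667); P(X ≥ 2) = Σ C(6,k) p^k (1−p)^(6−k) over k:
  k=2: C(6,2)·0.166667^2·0.833333^4 = 0.2009388
  k=3: C(6,3)·0.166667^3·0.833333^3 = 0.0535837
  k=4: C(6,4)·0.166667^4·0.833333^2 = 0.0080376
  k=5: C(6,5)·0.166667^5·0.833333^1 = 0.0006430
  k=6: C(6,6)·0.166667^6·0.833333^0 = 0.0000214
Total = 0.2632245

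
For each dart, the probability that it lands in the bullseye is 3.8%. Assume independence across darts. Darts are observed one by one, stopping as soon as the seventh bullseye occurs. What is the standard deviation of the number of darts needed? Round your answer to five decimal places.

68.28935

Y = total darts until the seventh success; negative binomial with r=7, p=0.038.
SD(Y) = √[r(1−p)/p²] = √(4663.4349030) = 68.2893469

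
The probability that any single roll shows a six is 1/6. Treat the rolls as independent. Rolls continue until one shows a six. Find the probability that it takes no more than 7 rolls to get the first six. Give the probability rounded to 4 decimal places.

0.7209

Y = number of rolls to the first success; geometric, p = 0.166667.
P(Y ≤ 7) = 1 − (1−p)^7 = 1 − 0.279082 = 0.720918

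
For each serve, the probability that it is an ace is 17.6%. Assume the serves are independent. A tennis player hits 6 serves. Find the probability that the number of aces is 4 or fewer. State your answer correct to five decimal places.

X ~ Binomial(6, 0.176); P(X ≤ 4) = Σ C(6,k) p^k (1−p)^(6−k) over k:
  k=0: C(6,0)·0.176^0·0.824^6 = 0.3130136
  k=1: C(6,1)·0.176^1·0.824^5 = 0.4011437
  k=2: C(6,2)·0.176^2·0.824^4 = 0.2142029
  k=3: C(6,3)·0.176^3·0.824^3 = 0.0610028
  k=4: C(6,4)·0.176^4·0.824^2 = 0.0097723
Total = 0.9991354

0.99914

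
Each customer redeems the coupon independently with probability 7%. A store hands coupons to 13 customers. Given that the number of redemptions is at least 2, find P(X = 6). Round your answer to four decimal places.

0.0005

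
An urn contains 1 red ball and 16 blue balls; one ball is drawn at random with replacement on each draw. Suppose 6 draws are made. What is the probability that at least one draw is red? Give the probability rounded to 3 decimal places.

P(at least one) = 1 − P(none) = 1 − (1 − 0.058824)^6
= 1 − 0.69507 = 0.30493

0.305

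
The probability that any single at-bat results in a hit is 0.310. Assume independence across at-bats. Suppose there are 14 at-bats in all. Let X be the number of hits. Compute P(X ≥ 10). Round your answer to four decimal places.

0.0022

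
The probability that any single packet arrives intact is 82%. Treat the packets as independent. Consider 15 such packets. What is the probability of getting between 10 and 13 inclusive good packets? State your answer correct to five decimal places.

0.74255

X ~ Binomial(15, 0.82); P(10 ≤ X ≤ 13) = Σ C(15,k) p^k (1−p)^(15−k) over k:
  k=10: C(15,10)·0.82^10·0.18^5 = 0.0779931
  k=11: C(15,11)·0.82^11·0.18^4 = 0.1615009
  k=12: C(15,12)·0.82^12·0.18^3 = 0.2452422
  k=13: C(15,13)·0.82^13·0.18^2 = 0.2578187
Total = 0.7425549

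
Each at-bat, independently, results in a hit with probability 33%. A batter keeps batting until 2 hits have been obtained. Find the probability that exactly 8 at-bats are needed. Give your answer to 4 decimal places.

Y = trial on which the second success occurs; negative binomial, r=2, p=0.33.
P(Y=8) = C(7,1) · p^2 · (1−p)^6
= 7 · 0.1089 · 0.090458 = 0.068956

0.0690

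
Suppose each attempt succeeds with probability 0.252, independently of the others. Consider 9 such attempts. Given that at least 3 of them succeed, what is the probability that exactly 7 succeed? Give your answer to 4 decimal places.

0.0032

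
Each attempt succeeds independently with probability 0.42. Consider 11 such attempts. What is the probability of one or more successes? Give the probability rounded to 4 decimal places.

0.9975

P(at least one) = 1 − P(none) = 1 − (1 − 0.42)^11
= 1 − 0.002499 = 0.997501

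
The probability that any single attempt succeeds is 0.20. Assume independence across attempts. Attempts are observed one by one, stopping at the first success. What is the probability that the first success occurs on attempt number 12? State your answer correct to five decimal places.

0.01718

Geometric (trials to first success), p = 0.20.
P(Y = 12) = (1−p)^11 · p = 0.085899 · 0.20 = 0.0171799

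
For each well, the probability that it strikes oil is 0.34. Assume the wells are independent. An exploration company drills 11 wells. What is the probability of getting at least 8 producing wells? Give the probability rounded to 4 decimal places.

0.0101

X ~ Binomial(11, 0.34); P(X ≥ 8) = Σ C(11,k) p^k (1−p)^(11−k) over k:
  k=8: C(11,8)·0.34^8·0.66^3 = 0.008471
  k=9: C(11,9)·0.34^9·0.66^2 = 0.001455
  k=10: C(11,10)·0.34^10·0.66^1 = 0.000150
  k=11: C(11,11)·0.34^11·0.66^0 = 0.000007
Total = 0.010083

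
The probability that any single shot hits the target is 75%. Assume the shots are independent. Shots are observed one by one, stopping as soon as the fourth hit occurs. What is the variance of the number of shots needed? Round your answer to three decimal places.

Y = total shots until the fourth success; negative binomial with r=4, p=0.75.
Var(Y) = r(1−p)/p² = 4·0.25 / 0.75² = 1.77778

1.778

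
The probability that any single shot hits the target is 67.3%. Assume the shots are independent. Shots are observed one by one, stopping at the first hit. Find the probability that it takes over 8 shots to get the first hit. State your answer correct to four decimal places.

0.0001

Y = number of shots to the first success; geometric, p = 0.673.
P(Y > 8) = P(first 8 all fail) = (1−p)^8 = 0.000131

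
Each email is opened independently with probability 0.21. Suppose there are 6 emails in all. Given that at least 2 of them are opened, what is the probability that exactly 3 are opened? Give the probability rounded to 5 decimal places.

X ~ Binomial(6, 0.21). Want P(X=3 | X≥2) = P(X=3) / P(X≥2).
P(X=3) = C(6,3)·0.21^3·0.79^3 = 0.0913207
P(X≥2) = 1 − 0.2430875 − 0.3877091 = 0.3692034
Ratio = 0.0913207 / 0.3692034 = 0.2473452

0.24735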